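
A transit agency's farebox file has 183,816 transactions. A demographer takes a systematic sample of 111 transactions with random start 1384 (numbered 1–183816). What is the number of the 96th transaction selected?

158704

k = 183816/111 = 1656
96th selection = r + (96−1)·k = 1384 + 95×1656 = 1384 + 157320 = 158704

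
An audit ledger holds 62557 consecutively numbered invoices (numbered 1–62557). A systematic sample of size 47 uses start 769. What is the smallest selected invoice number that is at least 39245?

39368

k = 62557/47 = 1331
Steps past start: ⌈(39245 − 769)/1331⌉ = ⌈38476/1331⌉ = 29
Selected invoice: 769 + 29×1331 = 39368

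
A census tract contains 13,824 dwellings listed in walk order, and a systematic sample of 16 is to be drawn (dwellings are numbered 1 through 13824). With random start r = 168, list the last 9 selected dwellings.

k = N/n = 13824/16 = 864
8th selection = 168 + 7×864 = 6216
9th: 6216 + 864 = 7080
10th: 7080 + 864 = 7944
11th: 7944 + 864 = 8808
12th: 8808 + 864 = 9672
13th: 9672 + 864 = 10536
14th: 10536 + 864 = 11400
15th: 11400 + 864 = 12264
16th: 12264 + 864 = 13128

6216, 7080, 7944, 8808, 9672, 10536, 11400, 12264, 13128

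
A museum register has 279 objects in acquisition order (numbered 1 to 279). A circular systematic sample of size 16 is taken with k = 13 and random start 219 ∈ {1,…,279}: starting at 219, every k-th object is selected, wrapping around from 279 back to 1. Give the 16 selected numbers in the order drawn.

Selection 1: 219
Selection 2: 219 + 13 = 232
Selection 3: 232 + 13 = 245
Selection 4: 245 + 13 = 258
Selection 5: 258 + 13 = 271
Selection 6: 271 + 13 = 284 → 284 − 279 = 5
Selection 7: 5 + 13 = 18
Selection 8: 18 + 13 = 31
Selection 9: 31 + 13 = 44
Selection 10: 44 + 13 = 57
Selection 11: 57 + 13 = 70
Selection 12: 70 + 13 = 83
Selection 13: 83 + 13 = 96
Selection 14: 96 + 13 = 109
Selection 15: 109 + 13 = 122
Selection 16: 122 + 13 = 135

219, 232, 245, 258, 271, 5, 18, 31, 44, 57, 70, 83, 96, 109, 122, 135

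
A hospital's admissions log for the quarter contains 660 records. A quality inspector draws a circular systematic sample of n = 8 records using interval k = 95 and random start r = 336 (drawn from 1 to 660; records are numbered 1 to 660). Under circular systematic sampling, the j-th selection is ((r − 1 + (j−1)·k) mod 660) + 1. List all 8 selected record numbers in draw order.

Selection 1: 336
Selection 2: 336 + 95 = 431
Selection 3: 431 + 95 = 526
Selection 4: 526 + 95 = 621
Selection 5: 621 + 95 = 716 → 716 − 660 = 56
Selection 6: 56 + 95 = 151
Selection 7: 151 + 95 = 246
Selection 8: 246 + 95 = 341

336, 431, 526, 621, 56, 151, 246, 341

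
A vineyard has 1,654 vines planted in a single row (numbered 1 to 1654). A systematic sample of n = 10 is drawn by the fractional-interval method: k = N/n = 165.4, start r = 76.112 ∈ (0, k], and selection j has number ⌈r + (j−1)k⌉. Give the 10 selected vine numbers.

77, 242, 407, 573, 738, 904, 1069, 1234, 1400, 1565

j=1: r + 0k = 76.112 → ⌈·⌉ = 77
j=2: r + 1k = 241.512 → ⌈·⌉ = 242
j=3: r + 2k = 406.912 → ⌈·⌉ = 407
j=4: r + 3k = 572.312 → ⌈·⌉ = 573
j=5: r + 4k = 737.712 → ⌈·⌉ = 738
j=6: r + 5k = 903.112 → ⌈·⌉ = 904
j=7: r + 6k = 1068.512 → ⌈·⌉ = 1069
j=8: r + 7k = 1233.912 → ⌈·⌉ = 1234
j=9: r + 8k = 1399.312 → ⌈·⌉ = 1400
j=10: r + 9k = 1564.712 → ⌈·⌉ = 1565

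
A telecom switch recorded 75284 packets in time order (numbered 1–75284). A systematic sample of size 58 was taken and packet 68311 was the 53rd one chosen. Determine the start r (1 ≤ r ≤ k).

815

k = 75284/58 = 1298
r = 68311 − (53−1)×1298 = 68311 − 67496 = 815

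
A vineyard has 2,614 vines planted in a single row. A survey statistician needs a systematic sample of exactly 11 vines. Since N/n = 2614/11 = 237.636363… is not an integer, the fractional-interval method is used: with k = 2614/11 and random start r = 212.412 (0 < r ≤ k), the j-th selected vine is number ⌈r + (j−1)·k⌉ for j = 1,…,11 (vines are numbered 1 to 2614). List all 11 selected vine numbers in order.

213, 451, 688, 926, 1163, 1401, 1639, 1876, 2114, 2352, 2589

j=1: r + 0k = 212.412 → ⌈·⌉ = 213
j=2: r + 1k = 450.048363… → ⌈·⌉ = 451
j=3: r + 2k = 687.684727… → ⌈·⌉ = 688
j=4: r + 3k = 925.321090… → ⌈·⌉ = 926
j=5: r + 4k = 1162.957454… → ⌈·⌉ = 1163
j=6: r + 5k = 1400.593818… → ⌈·⌉ = 1401
j=7: r + 6k = 1638.230181… → ⌈·⌉ = 1639
j=8: r + 7k = 1875.866545… → ⌈·⌉ = 1876
j=9: r + 8k = 2113.502909… → ⌈·⌉ = 2114
j=10: r + 9k = 2351.139272… → ⌈·⌉ = 2352
j=11: r + 10k = 2588.775636… → ⌈·⌉ = 2589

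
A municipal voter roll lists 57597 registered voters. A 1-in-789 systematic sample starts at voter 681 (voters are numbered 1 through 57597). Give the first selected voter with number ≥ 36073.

36186

k = 789
Steps past start: ⌈(36073 − 681)/789⌉ = ⌈35392/789⌉ = 45
Selected voter: 681 + 45×789 = 36186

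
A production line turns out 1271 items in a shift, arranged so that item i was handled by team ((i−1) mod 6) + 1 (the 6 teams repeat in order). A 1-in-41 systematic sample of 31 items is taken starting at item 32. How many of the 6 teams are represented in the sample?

Consecutive selections differ by k = 41, so their team numbers differ by 41 mod 6 = 5.
gcd(41, 6) = 1, so the sample visits 6/1 = 6 distinct residues mod 6.
Start 32 is team 2; the teams hit are 1, 2, 3, 4, 5, 6.

6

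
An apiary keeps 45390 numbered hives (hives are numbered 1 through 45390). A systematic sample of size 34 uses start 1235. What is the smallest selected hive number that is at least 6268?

6575

k = 45390/34 = 1335
Steps past start: ⌈(6268 − 1235)/1335⌉ = ⌈5033/1335⌉ = 4
Selected hive: 1235 + 4×1335 = 6575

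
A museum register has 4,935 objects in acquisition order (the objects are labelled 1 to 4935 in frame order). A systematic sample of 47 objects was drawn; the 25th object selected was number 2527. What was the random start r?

k = 4935/47 = 105
r = 2527 − (25−1)×105 = 2527 − 2520 = 7

7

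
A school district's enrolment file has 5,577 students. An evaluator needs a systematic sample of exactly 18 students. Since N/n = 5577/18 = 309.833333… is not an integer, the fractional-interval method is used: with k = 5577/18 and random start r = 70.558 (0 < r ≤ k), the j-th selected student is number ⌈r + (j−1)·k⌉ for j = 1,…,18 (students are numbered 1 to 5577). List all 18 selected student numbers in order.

71, 381, 691, 1001, 1310, 1620, 1930, 2240, 2550, 2860, 3169, 3479, 3789, 4099, 4409, 4719, 5028, 5338

j=1: r + 0k = 70.558 → ⌈·⌉ = 71
j=2: r + 1k = 380.391333… → ⌈·⌉ = 381
j=3: r + 2k = 690.224666… → ⌈·⌉ = 691
j=4: r + 3k = 1000.058 → ⌈·⌉ = 1001
j=5: r + 4k = 1309.891333… → ⌈·⌉ = 1310
j=6: r + 5k = 1619.724666… → ⌈·⌉ = 1620
j=7: r + 6k = 1929.558 → ⌈·⌉ = 1930
j=8: r + 7k = 2239.391333… → ⌈·⌉ = 2240
j=9: r + 8k = 2549.224666… → ⌈·⌉ = 2550
j=10: r + 9k = 2859.058 → ⌈·⌉ = 2860
j=11: r + 10k = 3168.891333… → ⌈·⌉ = 3169
j=12: r + 11k = 3478.724666… → ⌈·⌉ = 3479
j=13: r + 12k = 3788.558 → ⌈·⌉ = 3789
j=14: r + 13k = 4098.391333… → ⌈·⌉ = 4099
j=15: r + 14k = 4408.224666… → ⌈·⌉ = 4409
j=16: r + 15k = 4718.058 → ⌈·⌉ = 4719
j=17: r + 16k = 5027.891333… → ⌈·⌉ = 5028
j=18: r + 17k = 5337.724666… → ⌈·⌉ = 5338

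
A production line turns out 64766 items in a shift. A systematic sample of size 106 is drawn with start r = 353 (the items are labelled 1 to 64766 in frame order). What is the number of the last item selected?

k = 64766/106 = 611
106th selection = r + (106−1)·k = 353 + 105×611 = 353 + 64155 = 64508

64508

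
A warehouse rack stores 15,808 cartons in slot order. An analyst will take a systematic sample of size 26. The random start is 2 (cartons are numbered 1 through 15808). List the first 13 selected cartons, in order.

k = N/n = 15808/26 = 608
carton 1: 2
carton 2: 2 + 608 = 610
carton 3: 610 + 608 = 1218
carton 4: 1218 + 608 = 1826
carton 5: 1826 + 608 = 2434
carton 6: 2434 + 608 = 3042
carton 7: 3042 + 608 = 3650
carton 8: 3650 + 608 = 4258
carton 9: 4258 + 608 = 4866
carton 10: 4866 + 608 = 5474
carton 11: 5474 + 608 = 6082
carton 12: 6082 + 608 = 6690
carton 13: 6690 + 608 = 7298

2, 610, 1218, 1826, 2434, 3042, 3650, 4258, 4866, 5474, 6082, 6690, 7298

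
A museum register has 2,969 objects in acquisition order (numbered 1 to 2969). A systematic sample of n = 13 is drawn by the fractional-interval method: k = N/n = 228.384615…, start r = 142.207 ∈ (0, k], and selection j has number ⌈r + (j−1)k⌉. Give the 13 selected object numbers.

143, 371, 599, 828, 1056, 1285, 1513, 1741, 1970, 2198, 2427, 2655, 2883

j=1: r + 0k = 142.207 → ⌈·⌉ = 143
j=2: r + 1k = 370.591615… → ⌈·⌉ = 371
j=3: r + 2k = 598.976230… → ⌈·⌉ = 599
j=4: r + 3k = 827.360846… → ⌈·⌉ = 828
j=5: r + 4k = 1055.745461… → ⌈·⌉ = 1056
j=6: r + 5k = 1284.130076… → ⌈·⌉ = 1285
j=7: r + 6k = 1512.514692… → ⌈·⌉ = 1513
j=8: r + 7k = 1740.899307… → ⌈·⌉ = 1741
j=9: r + 8k = 1969.283923… → ⌈·⌉ = 1970
j=10: r + 9k = 2197.668538… → ⌈·⌉ = 2198
j=11: r + 10k = 2426.053153… → ⌈·⌉ = 2427
j=12: r + 11k = 2654.437769… → ⌈·⌉ = 2655
j=13: r + 12k = 2882.822384… → ⌈·⌉ = 2883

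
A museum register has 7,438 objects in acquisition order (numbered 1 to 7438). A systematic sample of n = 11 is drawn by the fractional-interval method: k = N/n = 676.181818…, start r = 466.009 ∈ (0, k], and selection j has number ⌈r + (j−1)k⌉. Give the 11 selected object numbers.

j=1: r + 0k = 466.009 → ⌈·⌉ = 467
j=2: r + 1k = 1142.190818… → ⌈·⌉ = 1143
j=3: r + 2k = 1818.372636… → ⌈·⌉ = 1819
j=4: r + 3k = 2494.554454… → ⌈·⌉ = 2495
j=5: r + 4k = 3170.736272… → ⌈·⌉ = 3171
j=6: r + 5k = 3846.918090… → ⌈·⌉ = 3847
j=7: r + 6k = 4523.099909… → ⌈·⌉ = 4524
j=8: r + 7k = 5199.281727… → ⌈·⌉ = 5200
j=9: r + 8k = 5875.463545… → ⌈·⌉ = 5876
j=10: r + 9k = 6551.645363… → ⌈·⌉ = 6552
j=11: r + 10k = 7227.827181… → ⌈·⌉ = 7228

467, 1143, 1819, 2495, 3171, 3847, 4524, 5200, 5876, 6552, 7228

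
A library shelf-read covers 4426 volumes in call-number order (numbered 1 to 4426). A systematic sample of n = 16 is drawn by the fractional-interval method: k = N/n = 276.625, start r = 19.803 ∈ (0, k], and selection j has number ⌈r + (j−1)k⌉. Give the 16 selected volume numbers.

j=1: r + 0k = 19.803 → ⌈·⌉ = 20
j=2: r + 1k = 296.428 → ⌈·⌉ = 297
j=3: r + 2k = 573.053 → ⌈·⌉ = 574
j=4: r + 3k = 849.678 → ⌈·⌉ = 850
j=5: r + 4k = 1126.303 → ⌈·⌉ = 1127
j=6: r + 5k = 1402.928 → ⌈·⌉ = 1403
j=7: r + 6k = 1679.553 → ⌈·⌉ = 1680
j=8: r + 7k = 1956.178 → ⌈·⌉ = 1957
j=9: r + 8k = 2232.803 → ⌈·⌉ = 2233
j=10: r + 9k = 2509.428 → ⌈·⌉ = 2510
j=11: r + 10k = 2786.053 → ⌈·⌉ = 2787
j=12: r + 11k = 3062.678 → ⌈·⌉ = 3063
j=13: r + 12k = 3339.303 → ⌈·⌉ = 3340
j=14: r + 13k = 3615.928 → ⌈·⌉ = 3616
j=15: r + 14k = 3892.553 → ⌈·⌉ = 3893
j=16: r + 15k = 4169.178 → ⌈·⌉ = 4170

20, 297, 574, 850, 1127, 1403, 1680, 1957, 2233, 2510, 2787, 3063, 3340, 3616, 3893, 4170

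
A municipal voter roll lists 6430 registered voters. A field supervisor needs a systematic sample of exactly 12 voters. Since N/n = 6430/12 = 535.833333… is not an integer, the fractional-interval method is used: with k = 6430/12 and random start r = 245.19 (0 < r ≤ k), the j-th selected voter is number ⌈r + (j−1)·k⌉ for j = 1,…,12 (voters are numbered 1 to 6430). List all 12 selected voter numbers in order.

j=1: r + 0k = 245.19 → ⌈·⌉ = 246
j=2: r + 1k = 781.023333… → ⌈·⌉ = 782
j=3: r + 2k = 1316.856666… → ⌈·⌉ = 1317
j=4: r + 3k = 1852.69 → ⌈·⌉ = 1853
j=5: r + 4k = 2388.523333… → ⌈·⌉ = 2389
j=6: r + 5k = 2924.356666… → ⌈·⌉ = 2925
j=7: r + 6k = 3460.19 → ⌈·⌉ = 3461
j=8: r + 7k = 3996.023333… → ⌈·⌉ = 3997
j=9: r + 8k = 4531.856666… → ⌈·⌉ = 4532
j=10: r + 9k = 5067.69 → ⌈·⌉ = 5068
j=11: r + 10k = 5603.523333… → ⌈·⌉ = 5604
j=12: r + 11k = 6139.356666… → ⌈·⌉ = 6140

246, 782, 1317, 1853, 2389, 2925, 3461, 3997, 4532, 5068, 5604, 6140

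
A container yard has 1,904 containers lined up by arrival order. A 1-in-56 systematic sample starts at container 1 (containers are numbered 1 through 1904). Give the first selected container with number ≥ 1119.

1121

k = 56
Steps past start: ⌈(1119 − 1)/56⌉ = ⌈1118/56⌉ = 20
Selected container: 1 + 20×56 = 1121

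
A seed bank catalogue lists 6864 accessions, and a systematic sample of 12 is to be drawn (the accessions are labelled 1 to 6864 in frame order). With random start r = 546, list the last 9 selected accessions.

k = N/n = 6864/12 = 572
4th selection = 546 + 3×572 = 2262
5th: 2262 + 572 = 2834
6th: 2834 + 572 = 3406
7th: 3406 + 572 = 3978
8th: 3978 + 572 = 4550
9th: 4550 + 572 = 5122
10th: 5122 + 572 = 5694
11th: 5694 + 572 = 6266
12th: 6266 + 572 = 6838

2262, 2834, 3406, 3978, 4550, 5122, 5694, 6266, 6838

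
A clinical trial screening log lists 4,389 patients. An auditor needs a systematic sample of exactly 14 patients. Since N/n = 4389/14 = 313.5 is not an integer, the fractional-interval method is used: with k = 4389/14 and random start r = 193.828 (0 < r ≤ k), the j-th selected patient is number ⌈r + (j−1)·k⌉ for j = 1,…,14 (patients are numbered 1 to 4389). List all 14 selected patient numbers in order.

194, 508, 821, 1135, 1448, 1762, 2075, 2389, 2702, 3016, 3329, 3643, 3956, 4270

j=1: r + 0k = 193.828 → ⌈·⌉ = 194
j=2: r + 1k = 507.328 → ⌈·⌉ = 508
j=3: r + 2k = 820.828 → ⌈·⌉ = 821
j=4: r + 3k = 1134.328 → ⌈·⌉ = 1135
j=5: r + 4k = 1447.828 → ⌈·⌉ = 1448
j=6: r + 5k = 1761.328 → ⌈·⌉ = 1762
j=7: r + 6k = 2074.828 → ⌈·⌉ = 2075
j=8: r + 7k = 2388.328 → ⌈·⌉ = 2389
j=9: r + 8k = 2701.828 → ⌈·⌉ = 2702
j=10: r + 9k = 3015.328 → ⌈·⌉ = 3016
j=11: r + 10k = 3328.828 → ⌈·⌉ = 3329
j=12: r + 11k = 3642.328 → ⌈·⌉ = 3643
j=13: r + 12k = 3955.828 → ⌈·⌉ = 3956
j=14: r + 13k = 4269.328 → ⌈·⌉ = 4270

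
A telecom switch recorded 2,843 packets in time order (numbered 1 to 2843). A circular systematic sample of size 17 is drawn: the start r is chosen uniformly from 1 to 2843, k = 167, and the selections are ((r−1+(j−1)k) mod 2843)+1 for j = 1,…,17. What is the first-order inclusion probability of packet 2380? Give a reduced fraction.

For each position j, as r ranges over 1…2843 the j-th selection hits every packet exactly once, so packet 2380 is selected for exactly 17 of the 2843 starts.
Inclusion probability = 17/2843.

17/2843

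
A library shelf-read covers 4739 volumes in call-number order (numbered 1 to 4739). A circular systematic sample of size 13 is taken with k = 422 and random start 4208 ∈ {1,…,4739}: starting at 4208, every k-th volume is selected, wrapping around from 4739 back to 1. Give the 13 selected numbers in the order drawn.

4208, 4630, 313, 735, 1157, 1579, 2001, 2423, 2845, 3267, 3689, 4111, 4533

Selection 1: 4208
Selection 2: 4208 + 422 = 4630
Selection 3: 4630 + 422 = 5052 → 5052 − 4739 = 313
Selection 4: 313 + 422 = 735
Selection 5: 735 + 422 = 1157
Selection 6: 1157 + 422 = 1579
Selection 7: 1579 + 422 = 2001
Selection 8: 2001 + 422 = 2423
Selection 9: 2423 + 422 = 2845
Selection 10: 2845 + 422 = 3267
Selection 11: 3267 + 422 = 3689
Selection 12: 3689 + 422 = 4111
Selection 13: 4111 + 422 = 4533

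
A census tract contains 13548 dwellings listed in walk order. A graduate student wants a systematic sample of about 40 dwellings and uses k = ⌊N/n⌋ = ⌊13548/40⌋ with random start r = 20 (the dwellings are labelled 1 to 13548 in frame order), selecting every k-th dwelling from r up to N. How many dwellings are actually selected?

k = ⌊13548/40⌋ = 338
Achieved size = ⌊(13548 − 20)/338⌋ + 1 = ⌊13528/338⌋ + 1 = 40 + 1 = 41
(last selection: 20 + 40×338 = 13540 ≤ 13548; next would be 13878 > 13548)

41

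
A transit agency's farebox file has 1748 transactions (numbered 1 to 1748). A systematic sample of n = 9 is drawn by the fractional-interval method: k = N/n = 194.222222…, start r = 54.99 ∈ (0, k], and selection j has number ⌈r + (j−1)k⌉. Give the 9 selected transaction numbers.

j=1: r + 0k = 54.99 → ⌈·⌉ = 55
j=2: r + 1k = 249.212222… → ⌈·⌉ = 250
j=3: r + 2k = 443.434444… → ⌈·⌉ = 444
j=4: r + 3k = 637.656666… → ⌈·⌉ = 638
j=5: r + 4k = 831.878888… → ⌈·⌉ = 832
j=6: r + 5k = 1026.101111… → ⌈·⌉ = 1027
j=7: r + 6k = 1220.323333… → ⌈·⌉ = 1221
j=8: r + 7k = 1414.545555… → ⌈·⌉ = 1415
j=9: r + 8k = 1608.767777… → ⌈·⌉ = 1609

55, 250, 444, 638, 832, 1027, 1221, 1415, 1609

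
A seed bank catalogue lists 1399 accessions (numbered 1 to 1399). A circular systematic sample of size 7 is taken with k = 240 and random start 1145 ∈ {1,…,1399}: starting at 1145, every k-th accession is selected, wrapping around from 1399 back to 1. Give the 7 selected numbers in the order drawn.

1145, 1385, 226, 466, 706, 946, 1186

Selection 1: 1145
Selection 2: 1145 + 240 = 1385
Selection 3: 1385 + 240 = 1625 → 1625 − 1399 = 226
Selection 4: 226 + 240 = 466
Selection 5: 466 + 240 = 706
Selection 6: 706 + 240 = 946
Selection 7: 946 + 240 = 1186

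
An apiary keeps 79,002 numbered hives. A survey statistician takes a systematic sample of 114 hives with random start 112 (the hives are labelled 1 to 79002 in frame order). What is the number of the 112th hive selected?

k = 79002/114 = 693
112th selection = r + (112−1)·k = 112 + 111×693 = 112 + 76923 = 77035

77035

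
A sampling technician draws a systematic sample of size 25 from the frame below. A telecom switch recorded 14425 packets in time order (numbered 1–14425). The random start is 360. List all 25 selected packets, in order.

k = N/n = 14425/25 = 577
packet 1: 360
packet 2: 360 + 577 = 937
packet 3: 937 + 577 = 1514
packet 4: 1514 + 577 = 2091
packet 5: 2091 + 577 = 2668
packet 6: 2668 + 577 = 3245
packet 7: 3245 + 577 = 3822
packet 8: 3822 + 577 = 4399
packet 9: 4399 + 577 = 4976
packet 10: 4976 + 577 = 5553
packet 11: 5553 + 577 = 6130
packet 12: 6130 + 577 = 6707
packet 13: 6707 + 577 = 7284
packet 14: 7284 + 577 = 7861
packet 15: 7861 + 577 = 8438
packet 16: 8438 + 577 = 9015
packet 17: 9015 + 577 = 9592
packet 18: 9592 + 577 = 10169
packet 19: 10169 + 577 = 10746
packet 20: 10746 + 577 = 11323
packet 21: 11323 + 577 = 11900
packet 22: 11900 + 577 = 12477
packet 23: 12477 + 577 = 13054
packet 24: 13054 + 577 = 13631
packet 25: 13631 + 577 = 14208

360, 937, 1514, 2091, 2668, 3245, 3822, 4399, 4976, 5553, 6130, 6707, 7284, 7861, 8438, 9015, 9592, 10169, 10746, 11323, 11900, 12477, 13054, 13631, 14208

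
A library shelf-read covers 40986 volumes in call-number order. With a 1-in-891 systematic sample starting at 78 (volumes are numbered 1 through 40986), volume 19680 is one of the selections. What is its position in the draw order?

23

k = 891
position = (19680 − 78)/891 + 1 = 19602/891 + 1 = 22 + 1 = 23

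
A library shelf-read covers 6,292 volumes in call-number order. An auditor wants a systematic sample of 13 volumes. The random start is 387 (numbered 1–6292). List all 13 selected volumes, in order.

387, 871, 1355, 1839, 2323, 2807, 3291, 3775, 4259, 4743, 5227, 5711, 6195

k = N/n = 6292/13 = 484
volume 1: 387
volume 2: 387 + 484 = 871
volume 3: 871 + 484 = 1355
volume 4: 1355 + 484 = 1839
volume 5: 1839 + 484 = 2323
volume 6: 2323 + 484 = 2807
volume 7: 2807 + 484 = 3291
volume 8: 3291 + 484 = 3775
volume 9: 3775 + 484 = 4259
volume 10: 4259 + 484 = 4743
volume 11: 4743 + 484 = 5227
volume 12: 5227 + 484 = 5711
volume 13: 5711 + 484 = 6195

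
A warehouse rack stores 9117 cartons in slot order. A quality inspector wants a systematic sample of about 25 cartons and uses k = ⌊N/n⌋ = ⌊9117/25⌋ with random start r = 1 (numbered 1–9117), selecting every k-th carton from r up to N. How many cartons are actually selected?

26

k = ⌊9117/25⌋ = 364
Achieved size = ⌊(9117 − 1)/364⌋ + 1 = ⌊9116/364⌋ + 1 = 25 + 1 = 26
(last selection: 1 + 25×364 = 9101 ≤ 9117; next would be 9465 > 9117)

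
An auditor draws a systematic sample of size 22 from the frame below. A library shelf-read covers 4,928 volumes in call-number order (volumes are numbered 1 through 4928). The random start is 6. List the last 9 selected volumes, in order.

2918, 3142, 3366, 3590, 3814, 4038, 4262, 4486, 4710

k = N/n = 4928/22 = 224
14th selection = 6 + 13×224 = 2918
15th: 2918 + 224 = 3142
16th: 3142 + 224 = 3366
17th: 3366 + 224 = 3590
18th: 3590 + 224 = 3814
19th: 3814 + 224 = 4038
20th: 4038 + 224 = 4262
21st: 4262 + 224 = 4486
22nd: 4486 + 224 = 4710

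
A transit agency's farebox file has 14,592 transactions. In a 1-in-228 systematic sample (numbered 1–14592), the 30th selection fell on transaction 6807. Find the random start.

195

k = 228
r = 6807 − (30−1)×228 = 6807 − 6612 = 195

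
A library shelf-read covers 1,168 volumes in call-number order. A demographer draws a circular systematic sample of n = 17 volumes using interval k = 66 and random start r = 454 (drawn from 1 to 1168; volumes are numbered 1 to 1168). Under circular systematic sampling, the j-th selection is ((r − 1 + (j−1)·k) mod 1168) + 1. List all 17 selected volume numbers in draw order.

Selection 1: 454
Selection 2: 454 + 66 = 520
Selection 3: 520 + 66 = 586
Selection 4: 586 + 66 = 652
Selection 5: 652 + 66 = 718
Selection 6: 718 + 66 = 784
Selection 7: 784 + 66 = 850
Selection 8: 850 + 66 = 916
Selection 9: 916 + 66 = 982
Selection 10: 982 + 66 = 1048
Selection 11: 1048 + 66 = 1114
Selection 12: 1114 + 66 = 1180 → 1180 − 1168 = 12
Selection 13: 12 + 66 = 78
Selection 14: 78 + 66 = 144
Selection 15: 144 + 66 = 210
Selection 16: 210 + 66 = 276
Selection 17: 276 + 66 = 342

454, 520, 586, 652, 718, 784, 850, 916, 982, 1048, 1114, 12, 78, 144, 210, 276, 342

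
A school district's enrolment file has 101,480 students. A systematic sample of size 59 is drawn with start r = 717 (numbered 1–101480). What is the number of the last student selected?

100477

k = 101480/59 = 1720
59th selection = r + (59−1)·k = 717 + 58×1720 = 717 + 99760 = 100477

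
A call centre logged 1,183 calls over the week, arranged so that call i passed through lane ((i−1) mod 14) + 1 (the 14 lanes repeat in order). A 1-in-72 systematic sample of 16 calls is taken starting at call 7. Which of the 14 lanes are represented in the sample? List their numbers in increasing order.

Consecutive selections differ by k = 72, so their lane numbers differ by 72 mod 14 = 2.
gcd(72, 14) = 2, so the sample visits 14/2 = 7 distinct residues mod 14.
Start 7 is lane 7; the lanes hit are 1, 3, 5, 7, 9, 11, 13.

1, 3, 5, 7, 9, 11, 13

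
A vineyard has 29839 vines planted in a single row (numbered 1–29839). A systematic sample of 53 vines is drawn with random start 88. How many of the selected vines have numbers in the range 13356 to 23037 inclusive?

17

k = 29839/53 = 563
First selection ≥ 13356: 88 + ⌈(13356−88)/563⌉·563 = 88 + 24×563 = 13600
Last selection ≤ 23037: 88 + ⌊(23037−88)/563⌋·563 = 88 + 40×563 = 22608
Count = 40 − 24 + 1 = 17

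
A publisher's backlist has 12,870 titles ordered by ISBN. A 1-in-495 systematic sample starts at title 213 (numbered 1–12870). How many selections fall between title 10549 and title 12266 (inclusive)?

4

k = 495
First selection ≥ 10549: 213 + ⌈(10549−213)/495⌉·495 = 213 + 21×495 = 10608
Last selection ≤ 12266: 213 + ⌊(12266−213)/495⌋·495 = 213 + 24×495 = 12093
Count = 24 − 21 + 1 = 4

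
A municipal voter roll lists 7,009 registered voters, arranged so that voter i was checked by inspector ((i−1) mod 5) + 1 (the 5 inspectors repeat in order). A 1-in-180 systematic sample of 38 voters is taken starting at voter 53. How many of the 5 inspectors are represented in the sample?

1

Consecutive selections differ by k = 180, so their inspector numbers differ by 180 mod 5 = 0.
gcd(180, 5) = 5, so the sample visits 5/5 = 1 distinct residues mod 5.
Start 53 is inspector 3; the inspectors hit are 3.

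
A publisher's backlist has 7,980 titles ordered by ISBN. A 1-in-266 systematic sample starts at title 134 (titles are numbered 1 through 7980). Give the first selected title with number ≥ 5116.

5188

k = 266
Steps past start: ⌈(5116 − 134)/266⌉ = ⌈4982/266⌉ = 19
Selected title: 134 + 19×266 = 5188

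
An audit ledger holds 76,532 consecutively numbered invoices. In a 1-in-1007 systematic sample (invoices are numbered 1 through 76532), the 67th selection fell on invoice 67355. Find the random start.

893

k = 1007
r = 67355 − (67−1)×1007 = 67355 − 66462 = 893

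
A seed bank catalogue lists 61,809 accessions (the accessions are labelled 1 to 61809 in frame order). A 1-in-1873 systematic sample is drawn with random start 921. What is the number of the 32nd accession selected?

58984

k = 1873
32nd selection = r + (32−1)·k = 921 + 31×1873 = 921 + 58063 = 58984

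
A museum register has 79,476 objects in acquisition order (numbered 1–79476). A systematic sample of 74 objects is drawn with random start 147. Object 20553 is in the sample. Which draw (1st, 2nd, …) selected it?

k = 79476/74 = 1074
position = (20553 − 147)/1074 + 1 = 20406/1074 + 1 = 19 + 1 = 20

20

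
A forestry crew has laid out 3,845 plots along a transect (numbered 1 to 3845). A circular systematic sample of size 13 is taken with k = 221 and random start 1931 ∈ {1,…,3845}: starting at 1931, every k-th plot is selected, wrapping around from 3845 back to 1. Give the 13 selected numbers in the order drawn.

1931, 2152, 2373, 2594, 2815, 3036, 3257, 3478, 3699, 75, 296, 517, 738

Selection 1: 1931
Selection 2: 1931 + 221 = 2152
Selection 3: 2152 + 221 = 2373
Selection 4: 2373 + 221 = 2594
Selection 5: 2594 + 221 = 2815
Selection 6: 2815 + 221 = 3036
Selection 7: 3036 + 221 = 3257
Selection 8: 3257 + 221 = 3478
Selection 9: 3478 + 221 = 3699
Selection 10: 3699 + 221 = 3920 → 3920 − 3845 = 75
Selection 11: 75 + 221 = 296
Selection 12: 296 + 221 = 517
Selection 13: 517 + 221 = 738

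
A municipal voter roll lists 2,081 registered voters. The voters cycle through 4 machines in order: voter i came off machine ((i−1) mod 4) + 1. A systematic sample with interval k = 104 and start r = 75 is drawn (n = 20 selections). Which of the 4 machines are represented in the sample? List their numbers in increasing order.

Consecutive selections differ by k = 104, so their machine numbers differ by 104 mod 4 = 0.
gcd(104, 4) = 4, so the sample visits 4/4 = 1 distinct residues mod 4.
Start 75 is machine 3; the machines hit are 3.

3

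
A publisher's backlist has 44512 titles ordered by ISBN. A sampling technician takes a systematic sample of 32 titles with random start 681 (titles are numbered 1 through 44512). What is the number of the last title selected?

k = 44512/32 = 1391
32nd selection = r + (32−1)·k = 681 + 31×1391 = 681 + 43121 = 43802

43802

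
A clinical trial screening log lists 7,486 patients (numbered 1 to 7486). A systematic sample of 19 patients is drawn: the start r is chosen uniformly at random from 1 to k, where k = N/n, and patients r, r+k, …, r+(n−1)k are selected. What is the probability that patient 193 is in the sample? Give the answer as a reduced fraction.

1/394

k = 7486/19 = 394.
Patient 193 is selected iff r ≡ 193 (mod 394); exactly one such r in {1,…,394}.
Inclusion probability = 1/394.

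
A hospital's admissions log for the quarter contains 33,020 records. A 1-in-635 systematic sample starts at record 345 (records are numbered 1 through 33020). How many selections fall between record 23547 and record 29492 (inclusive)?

9

k = 635
First selection ≥ 23547: 345 + ⌈(23547−345)/635⌉·635 = 345 + 37×635 = 23840
Last selection ≤ 29492: 345 + ⌊(29492−345)/635⌋·635 = 345 + 45×635 = 28920
Count = 45 − 37 + 1 = 9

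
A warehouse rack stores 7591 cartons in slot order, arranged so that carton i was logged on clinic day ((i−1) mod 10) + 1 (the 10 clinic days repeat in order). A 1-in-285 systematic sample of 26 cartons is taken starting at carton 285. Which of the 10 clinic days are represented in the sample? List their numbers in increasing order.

5, 10

Consecutive selections differ by k = 285, so their clinic day numbers differ by 285 mod 10 = 5.
gcd(285, 10) = 5, so the sample visits 10/5 = 2 distinct residues mod 10.
Start 285 is clinic day 5; the clinic days hit are 5, 10.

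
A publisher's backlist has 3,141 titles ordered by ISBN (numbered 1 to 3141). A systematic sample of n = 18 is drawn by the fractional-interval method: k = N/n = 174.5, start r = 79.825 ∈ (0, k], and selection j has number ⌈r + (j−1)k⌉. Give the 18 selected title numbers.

j=1: r + 0k = 79.825 → ⌈·⌉ = 80
j=2: r + 1k = 254.325 → ⌈·⌉ = 255
j=3: r + 2k = 428.825 → ⌈·⌉ = 429
j=4: r + 3k = 603.325 → ⌈·⌉ = 604
j=5: r + 4k = 777.825 → ⌈·⌉ = 778
j=6: r + 5k = 952.325 → ⌈·⌉ = 953
j=7: r + 6k = 1126.825 → ⌈·⌉ = 1127
j=8: r + 7k = 1301.325 → ⌈·⌉ = 1302
j=9: r + 8k = 1475.825 → ⌈·⌉ = 1476
j=10: r + 9k = 1650.325 → ⌈·⌉ = 1651
j=11: r + 10k = 1824.825 → ⌈·⌉ = 1825
j=12: r + 11k = 1999.325 → ⌈·⌉ = 2000
j=13: r + 12k = 2173.825 → ⌈·⌉ = 2174
j=14: r + 13k = 2348.325 → ⌈·⌉ = 2349
j=15: r + 14k = 2522.825 → ⌈·⌉ = 2523
j=16: r + 15k = 2697.325 → ⌈·⌉ = 2698
j=17: r + 16k = 2871.825 → ⌈·⌉ = 2872
j=18: r + 17k = 3046.325 → ⌈·⌉ = 3047

80, 255, 429, 604, 778, 953, 1127, 1302, 1476, 1651, 1825, 2000, 2174, 2349, 2523, 2698, 2872, 3047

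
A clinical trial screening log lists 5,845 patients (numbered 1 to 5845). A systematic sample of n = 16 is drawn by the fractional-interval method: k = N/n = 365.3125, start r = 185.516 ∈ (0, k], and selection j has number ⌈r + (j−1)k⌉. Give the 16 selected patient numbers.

186, 551, 917, 1282, 1647, 2013, 2378, 2743, 3109, 3474, 3839, 4204, 4570, 4935, 5300, 5666

j=1: r + 0k = 185.516 → ⌈·⌉ = 186
j=2: r + 1k = 550.8285 → ⌈·⌉ = 551
j=3: r + 2k = 916.141 → ⌈·⌉ = 917
j=4: r + 3k = 1281.4535 → ⌈·⌉ = 1282
j=5: r + 4k = 1646.766 → ⌈·⌉ = 1647
j=6: r + 5k = 2012.0785 → ⌈·⌉ = 2013
j=7: r + 6k = 2377.391 → ⌈·⌉ = 2378
j=8: r + 7k = 2742.7035 → ⌈·⌉ = 2743
j=9: r + 8k = 3108.016 → ⌈·⌉ = 3109
j=10: r + 9k = 3473.3285 → ⌈·⌉ = 3474
j=11: r + 10k = 3838.641 → ⌈·⌉ = 3839
j=12: r + 11k = 4203.9535 → ⌈·⌉ = 4204
j=13: r + 12k = 4569.266 → ⌈·⌉ = 4570
j=14: r + 13k = 4934.5785 → ⌈·⌉ = 4935
j=15: r + 14k = 5299.891 → ⌈·⌉ = 5300
j=16: r + 15k = 5665.2035 → ⌈·⌉ = 5666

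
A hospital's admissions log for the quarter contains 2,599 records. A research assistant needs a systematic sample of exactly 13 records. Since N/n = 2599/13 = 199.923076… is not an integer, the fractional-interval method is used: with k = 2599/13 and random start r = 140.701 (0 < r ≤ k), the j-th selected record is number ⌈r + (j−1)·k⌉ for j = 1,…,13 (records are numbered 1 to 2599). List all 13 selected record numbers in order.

141, 341, 541, 741, 941, 1141, 1341, 1541, 1741, 1941, 2140, 2340, 2540

j=1: r + 0k = 140.701 → ⌈·⌉ = 141
j=2: r + 1k = 340.624076… → ⌈·⌉ = 341
j=3: r + 2k = 540.547153… → ⌈·⌉ = 541
j=4: r + 3k = 740.470230… → ⌈·⌉ = 741
j=5: r + 4k = 940.393307… → ⌈·⌉ = 941
j=6: r + 5k = 1140.316384… → ⌈·⌉ = 1141
j=7: r + 6k = 1340.239461… → ⌈·⌉ = 1341
j=8: r + 7k = 1540.162538… → ⌈·⌉ = 1541
j=9: r + 8k = 1740.085615… → ⌈·⌉ = 1741
j=10: r + 9k = 1940.008692… → ⌈·⌉ = 1941
j=11: r + 10k = 2139.931769… → ⌈·⌉ = 2140
j=12: r + 11k = 2339.854846… → ⌈·⌉ = 2340
j=13: r + 12k = 2539.777923… → ⌈·⌉ = 2540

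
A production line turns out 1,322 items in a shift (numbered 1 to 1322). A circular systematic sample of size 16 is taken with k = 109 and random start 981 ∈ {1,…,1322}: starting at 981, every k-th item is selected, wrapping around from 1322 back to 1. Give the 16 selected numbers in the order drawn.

Selection 1: 981
Selection 2: 981 + 109 = 1090
Selection 3: 1090 + 109 = 1199
Selection 4: 1199 + 109 = 1308
Selection 5: 1308 + 109 = 1417 → 1417 − 1322 = 95
Selection 6: 95 + 109 = 204
Selection 7: 204 + 109 = 313
Selection 8: 313 + 109 = 422
Selection 9: 422 + 109 = 531
Selection 10: 531 + 109 = 640
Selection 11: 640 + 109 = 749
Selection 12: 749 + 109 = 858
Selection 13: 858 + 109 = 967
Selection 14: 967 + 109 = 1076
Selection 15: 1076 + 109 = 1185
Selection 16: 1185 + 109 = 1294

981, 1090, 1199, 1308, 95, 204, 313, 422, 531, 640, 749, 858, 967, 1076, 1185, 1294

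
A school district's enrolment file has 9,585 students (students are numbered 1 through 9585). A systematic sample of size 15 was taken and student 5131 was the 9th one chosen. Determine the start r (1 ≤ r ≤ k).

k = 9585/15 = 639
r = 5131 − (9−1)×639 = 5131 − 5112 = 19

19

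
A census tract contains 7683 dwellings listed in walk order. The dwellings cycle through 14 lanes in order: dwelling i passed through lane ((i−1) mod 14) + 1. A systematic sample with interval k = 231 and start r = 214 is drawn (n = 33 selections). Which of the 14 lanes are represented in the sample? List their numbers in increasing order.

Consecutive selections differ by k = 231, so their lane numbers differ by 231 mod 14 = 7.
gcd(231, 14) = 7, so the sample visits 14/7 = 2 distinct residues mod 14.
Start 214 is lane 4; the lanes hit are 4, 11.

4, 11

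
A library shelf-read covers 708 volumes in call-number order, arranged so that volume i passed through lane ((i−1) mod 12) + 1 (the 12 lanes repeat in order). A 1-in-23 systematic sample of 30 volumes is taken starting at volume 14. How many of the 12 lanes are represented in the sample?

Consecutive selections differ by k = 23, so their lane numbers differ by 23 mod 12 = 11.
gcd(23, 12) = 1, so the sample visits 12/1 = 12 distinct residues mod 12.
Start 14 is lane 2; the lanes hit are 1, 2, 3, 4, 5, 6, 7, 8, 9, 10, 11, 12.

12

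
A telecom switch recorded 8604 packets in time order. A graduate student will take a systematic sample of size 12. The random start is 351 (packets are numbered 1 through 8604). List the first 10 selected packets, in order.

k = N/n = 8604/12 = 717
packet 1: 351
packet 2: 351 + 717 = 1068
packet 3: 1068 + 717 = 1785
packet 4: 1785 + 717 = 2502
packet 5: 2502 + 717 = 3219
packet 6: 3219 + 717 = 3936
packet 7: 3936 + 717 = 4653
packet 8: 4653 + 717 = 5370
packet 9: 5370 + 717 = 6087
packet 10: 6087 + 717 = 6804

351, 1068, 1785, 2502, 3219, 3936, 4653, 5370, 6087, 6804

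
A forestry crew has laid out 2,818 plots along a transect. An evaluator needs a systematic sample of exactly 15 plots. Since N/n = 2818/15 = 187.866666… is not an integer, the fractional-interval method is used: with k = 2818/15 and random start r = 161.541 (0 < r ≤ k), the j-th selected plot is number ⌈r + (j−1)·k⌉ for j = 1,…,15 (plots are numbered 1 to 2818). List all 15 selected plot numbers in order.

162, 350, 538, 726, 914, 1101, 1289, 1477, 1665, 1853, 2041, 2229, 2416, 2604, 2792

j=1: r + 0k = 161.541 → ⌈·⌉ = 162
j=2: r + 1k = 349.407666… → ⌈·⌉ = 350
j=3: r + 2k = 537.274333… → ⌈·⌉ = 538
j=4: r + 3k = 725.141 → ⌈·⌉ = 726
j=5: r + 4k = 913.007666… → ⌈·⌉ = 914
j=6: r + 5k = 1100.874333… → ⌈·⌉ = 1101
j=7: r + 6k = 1288.741 → ⌈·⌉ = 1289
j=8: r + 7k = 1476.607666… → ⌈·⌉ = 1477
j=9: r + 8k = 1664.474333… → ⌈·⌉ = 1665
j=10: r + 9k = 1852.341 → ⌈·⌉ = 1853
j=11: r + 10k = 2040.207666… → ⌈·⌉ = 2041
j=12: r + 11k = 2228.074333… → ⌈·⌉ = 2229
j=13: r + 12k = 2415.941 → ⌈·⌉ = 2416
j=14: r + 13k = 2603.807666… → ⌈·⌉ = 2604
j=15: r + 14k = 2791.674333… → ⌈·⌉ = 2792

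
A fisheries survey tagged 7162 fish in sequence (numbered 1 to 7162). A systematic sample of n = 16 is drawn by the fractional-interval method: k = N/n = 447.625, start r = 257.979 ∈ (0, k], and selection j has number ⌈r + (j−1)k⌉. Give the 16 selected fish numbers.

j=1: r + 0k = 257.979 → ⌈·⌉ = 258
j=2: r + 1k = 705.604 → ⌈·⌉ = 706
j=3: r + 2k = 1153.229 → ⌈·⌉ = 1154
j=4: r + 3k = 1600.854 → ⌈·⌉ = 1601
j=5: r + 4k = 2048.479 → ⌈·⌉ = 2049
j=6: r + 5k = 2496.104 → ⌈·⌉ = 2497
j=7: r + 6k = 2943.729 → ⌈·⌉ = 2944
j=8: r + 7k = 3391.354 → ⌈·⌉ = 3392
j=9: r + 8k = 3838.979 → ⌈·⌉ = 3839
j=10: r + 9k = 4286.604 → ⌈·⌉ = 4287
j=11: r + 10k = 4734.229 → ⌈·⌉ = 4735
j=12: r + 11k = 5181.854 → ⌈·⌉ = 5182
j=13: r + 12k = 5629.479 → ⌈·⌉ = 5630
j=14: r + 13k = 6077.104 → ⌈·⌉ = 6078
j=15: r + 14k = 6524.729 → ⌈·⌉ = 6525
j=16: r + 15k = 6972.354 → ⌈·⌉ = 6973

258, 706, 1154, 1601, 2049, 2497, 2944, 3392, 3839, 4287, 4735, 5182, 5630, 6078, 6525, 6973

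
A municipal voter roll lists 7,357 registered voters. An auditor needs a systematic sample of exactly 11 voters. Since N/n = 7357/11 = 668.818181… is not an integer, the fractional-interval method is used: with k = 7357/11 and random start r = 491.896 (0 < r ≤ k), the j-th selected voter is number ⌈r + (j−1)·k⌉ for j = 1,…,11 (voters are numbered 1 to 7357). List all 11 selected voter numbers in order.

492, 1161, 1830, 2499, 3168, 3836, 4505, 5174, 5843, 6512, 7181

j=1: r + 0k = 491.896 → ⌈·⌉ = 492
j=2: r + 1k = 1160.714181… → ⌈·⌉ = 1161
j=3: r + 2k = 1829.532363… → ⌈·⌉ = 1830
j=4: r + 3k = 2498.350545… → ⌈·⌉ = 2499
j=5: r + 4k = 3167.168727… → ⌈·⌉ = 3168
j=6: r + 5k = 3835.986909… → ⌈·⌉ = 3836
j=7: r + 6k = 4504.805090… → ⌈·⌉ = 4505
j=8: r + 7k = 5173.623272… → ⌈·⌉ = 5174
j=9: r + 8k = 5842.441454… → ⌈·⌉ = 5843
j=10: r + 9k = 6511.259636… → ⌈·⌉ = 6512
j=11: r + 10k = 7180.077818… → ⌈·⌉ = 7181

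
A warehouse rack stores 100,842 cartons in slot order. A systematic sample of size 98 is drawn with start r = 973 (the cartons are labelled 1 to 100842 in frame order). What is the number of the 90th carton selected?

k = 100842/98 = 1029
90th selection = r + (90−1)·k = 973 + 89×1029 = 973 + 91581 = 92554

92554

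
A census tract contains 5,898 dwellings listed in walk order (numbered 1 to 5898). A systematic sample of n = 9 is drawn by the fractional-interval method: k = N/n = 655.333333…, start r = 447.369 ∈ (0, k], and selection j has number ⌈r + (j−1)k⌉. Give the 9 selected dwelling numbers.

448, 1103, 1759, 2414, 3069, 3725, 4380, 5035, 5691

j=1: r + 0k = 447.369 → ⌈·⌉ = 448
j=2: r + 1k = 1102.702333… → ⌈·⌉ = 1103
j=3: r + 2k = 1758.035666… → ⌈·⌉ = 1759
j=4: r + 3k = 2413.369 → ⌈·⌉ = 2414
j=5: r + 4k = 3068.702333… → ⌈·⌉ = 3069
j=6: r + 5k = 3724.035666… → ⌈·⌉ = 3725
j=7: r + 6k = 4379.369 → ⌈·⌉ = 4380
j=8: r + 7k = 5034.702333… → ⌈·⌉ = 5035
j=9: r + 8k = 5690.035666… → ⌈·⌉ = 5691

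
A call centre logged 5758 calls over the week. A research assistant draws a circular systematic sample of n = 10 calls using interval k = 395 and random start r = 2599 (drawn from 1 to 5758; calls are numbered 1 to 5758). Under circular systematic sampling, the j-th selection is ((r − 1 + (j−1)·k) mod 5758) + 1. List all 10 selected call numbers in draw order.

2599, 2994, 3389, 3784, 4179, 4574, 4969, 5364, 1, 396

Selection 1: 2599
Selection 2: 2599 + 395 = 2994
Selection 3: 2994 + 395 = 3389
Selection 4: 3389 + 395 = 3784
Selection 5: 3784 + 395 = 4179
Selection 6: 4179 + 395 = 4574
Selection 7: 4574 + 395 = 4969
Selection 8: 4969 + 395 = 5364
Selection 9: 5364 + 395 = 5759 → 5759 − 5758 = 1
Selection 10: 1 + 395 = 396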